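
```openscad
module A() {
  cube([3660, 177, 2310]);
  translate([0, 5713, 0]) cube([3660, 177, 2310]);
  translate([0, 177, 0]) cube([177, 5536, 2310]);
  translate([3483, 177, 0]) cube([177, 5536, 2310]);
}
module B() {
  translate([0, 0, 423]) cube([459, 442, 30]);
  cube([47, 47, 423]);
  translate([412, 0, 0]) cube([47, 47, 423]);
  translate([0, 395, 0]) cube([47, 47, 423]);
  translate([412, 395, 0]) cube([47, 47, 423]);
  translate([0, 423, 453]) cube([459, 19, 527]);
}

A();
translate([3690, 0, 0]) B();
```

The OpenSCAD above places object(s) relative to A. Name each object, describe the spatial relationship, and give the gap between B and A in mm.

A is a house frame. B is a chair. The chair is on the floor beside the house frame on its +x side. The gap between the chair and the house frame is 30 mm.

The chair's nearest face is 30 mm from the house frame's +x face.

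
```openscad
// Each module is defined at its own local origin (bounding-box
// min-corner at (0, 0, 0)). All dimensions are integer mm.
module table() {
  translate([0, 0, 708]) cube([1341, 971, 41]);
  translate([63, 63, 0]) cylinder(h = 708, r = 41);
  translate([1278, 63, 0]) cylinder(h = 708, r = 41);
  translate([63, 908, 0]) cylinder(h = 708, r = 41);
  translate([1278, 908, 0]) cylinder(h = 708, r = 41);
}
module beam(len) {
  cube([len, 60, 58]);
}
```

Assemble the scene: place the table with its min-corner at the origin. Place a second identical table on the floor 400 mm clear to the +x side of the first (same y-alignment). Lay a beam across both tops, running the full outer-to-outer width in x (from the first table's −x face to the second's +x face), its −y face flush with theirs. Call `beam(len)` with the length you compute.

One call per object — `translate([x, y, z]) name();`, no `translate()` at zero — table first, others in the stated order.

table();
translate([1741, 0, 0]) table();
translate([0, 0, 749]) beam(3082);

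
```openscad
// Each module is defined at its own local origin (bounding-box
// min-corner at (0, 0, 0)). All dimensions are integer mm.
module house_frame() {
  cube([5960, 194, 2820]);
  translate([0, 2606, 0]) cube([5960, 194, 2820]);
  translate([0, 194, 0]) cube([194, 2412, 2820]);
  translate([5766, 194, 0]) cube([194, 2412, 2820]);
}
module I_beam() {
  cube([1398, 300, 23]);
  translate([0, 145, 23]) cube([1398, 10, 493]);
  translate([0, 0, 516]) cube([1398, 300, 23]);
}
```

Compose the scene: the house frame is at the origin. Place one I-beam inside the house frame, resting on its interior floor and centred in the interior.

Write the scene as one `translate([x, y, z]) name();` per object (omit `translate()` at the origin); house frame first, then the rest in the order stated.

house_frame();
translate([2281, 1250, 0]) I_beam();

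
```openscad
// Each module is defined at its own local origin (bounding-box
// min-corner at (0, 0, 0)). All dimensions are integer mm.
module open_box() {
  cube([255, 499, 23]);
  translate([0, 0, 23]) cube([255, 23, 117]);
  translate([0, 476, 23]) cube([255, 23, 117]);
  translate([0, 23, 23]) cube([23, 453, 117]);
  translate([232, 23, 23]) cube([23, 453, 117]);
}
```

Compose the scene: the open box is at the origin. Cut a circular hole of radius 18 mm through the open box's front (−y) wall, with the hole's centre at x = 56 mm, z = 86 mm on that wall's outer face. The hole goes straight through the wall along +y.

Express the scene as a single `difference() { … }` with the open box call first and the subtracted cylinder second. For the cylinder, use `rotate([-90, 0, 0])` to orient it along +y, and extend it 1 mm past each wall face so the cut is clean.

difference() {
  open_box();
  translate([56, -1, 86]) rotate([-90, 0, 0]) cylinder(h = 25, r = 18);
}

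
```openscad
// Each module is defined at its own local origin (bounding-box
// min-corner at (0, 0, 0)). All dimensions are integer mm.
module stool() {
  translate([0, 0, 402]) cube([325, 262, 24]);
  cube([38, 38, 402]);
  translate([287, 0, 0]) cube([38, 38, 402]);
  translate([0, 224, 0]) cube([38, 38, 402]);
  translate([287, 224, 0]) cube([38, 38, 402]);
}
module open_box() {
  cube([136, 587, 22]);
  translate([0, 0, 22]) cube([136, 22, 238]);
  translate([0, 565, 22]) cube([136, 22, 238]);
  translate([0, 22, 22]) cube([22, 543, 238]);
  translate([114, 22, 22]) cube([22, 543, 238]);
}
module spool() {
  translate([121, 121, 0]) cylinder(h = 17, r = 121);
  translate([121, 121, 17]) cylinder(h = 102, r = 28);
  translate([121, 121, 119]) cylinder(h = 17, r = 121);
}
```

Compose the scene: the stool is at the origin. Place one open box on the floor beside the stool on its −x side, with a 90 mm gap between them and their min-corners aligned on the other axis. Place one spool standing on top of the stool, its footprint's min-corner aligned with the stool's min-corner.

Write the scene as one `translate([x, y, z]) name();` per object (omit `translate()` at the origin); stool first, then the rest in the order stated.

stool();
translate([-226, 0, 0]) open_box();
translate([0, 0, 426]) spool();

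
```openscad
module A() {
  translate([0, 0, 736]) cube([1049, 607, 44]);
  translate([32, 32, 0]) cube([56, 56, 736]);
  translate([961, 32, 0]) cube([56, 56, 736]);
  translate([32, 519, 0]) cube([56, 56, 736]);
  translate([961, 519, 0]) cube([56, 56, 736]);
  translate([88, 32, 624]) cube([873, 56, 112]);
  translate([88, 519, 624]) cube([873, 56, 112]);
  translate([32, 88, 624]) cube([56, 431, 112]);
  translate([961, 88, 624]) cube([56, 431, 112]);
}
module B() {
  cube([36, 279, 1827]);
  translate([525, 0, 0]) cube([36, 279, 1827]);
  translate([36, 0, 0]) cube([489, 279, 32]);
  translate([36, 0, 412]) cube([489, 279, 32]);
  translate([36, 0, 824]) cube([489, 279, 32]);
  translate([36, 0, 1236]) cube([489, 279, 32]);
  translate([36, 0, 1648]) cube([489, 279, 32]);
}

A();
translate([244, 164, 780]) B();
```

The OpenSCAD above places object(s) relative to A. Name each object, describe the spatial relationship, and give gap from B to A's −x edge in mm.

The bookshelf's min-x is at 244; the table's min-x is 0; gap = 244 mm.

A is a table. B is a bookshelf. The bookshelf is on top of the table, centred. The gap from the bookshelf to the table's −x edge is 244 mm.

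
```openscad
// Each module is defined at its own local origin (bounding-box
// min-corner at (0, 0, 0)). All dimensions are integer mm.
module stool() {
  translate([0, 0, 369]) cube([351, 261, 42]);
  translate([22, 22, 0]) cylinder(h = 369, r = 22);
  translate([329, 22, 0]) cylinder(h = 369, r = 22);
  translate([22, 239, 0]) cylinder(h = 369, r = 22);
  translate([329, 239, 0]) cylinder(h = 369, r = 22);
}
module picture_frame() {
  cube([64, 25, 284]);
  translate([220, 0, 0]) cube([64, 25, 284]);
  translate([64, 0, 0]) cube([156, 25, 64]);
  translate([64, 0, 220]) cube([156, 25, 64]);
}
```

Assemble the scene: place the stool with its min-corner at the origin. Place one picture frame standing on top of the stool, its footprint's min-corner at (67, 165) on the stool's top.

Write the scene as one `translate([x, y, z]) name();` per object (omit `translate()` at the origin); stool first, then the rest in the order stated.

stool();
translate([67, 165, 411]) picture_frame();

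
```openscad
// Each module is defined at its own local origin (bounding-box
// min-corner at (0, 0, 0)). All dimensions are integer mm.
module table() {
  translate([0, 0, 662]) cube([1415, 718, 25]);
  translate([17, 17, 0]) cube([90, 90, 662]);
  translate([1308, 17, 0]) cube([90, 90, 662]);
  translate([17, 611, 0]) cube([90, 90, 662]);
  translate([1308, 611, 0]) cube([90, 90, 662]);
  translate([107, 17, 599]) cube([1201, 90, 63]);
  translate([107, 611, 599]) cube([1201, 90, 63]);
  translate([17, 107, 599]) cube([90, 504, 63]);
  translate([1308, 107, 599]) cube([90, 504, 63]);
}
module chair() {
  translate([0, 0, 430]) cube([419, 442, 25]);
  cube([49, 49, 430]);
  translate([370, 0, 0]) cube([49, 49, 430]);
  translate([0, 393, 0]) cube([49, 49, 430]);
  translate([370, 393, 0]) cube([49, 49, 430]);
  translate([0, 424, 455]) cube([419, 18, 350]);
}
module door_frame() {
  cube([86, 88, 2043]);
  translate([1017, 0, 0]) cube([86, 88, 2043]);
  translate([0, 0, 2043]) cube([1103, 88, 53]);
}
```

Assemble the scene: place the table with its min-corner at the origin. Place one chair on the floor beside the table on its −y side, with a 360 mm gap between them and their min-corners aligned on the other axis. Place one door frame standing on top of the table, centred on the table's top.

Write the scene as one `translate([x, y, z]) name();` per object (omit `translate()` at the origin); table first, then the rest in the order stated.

table();
translate([0, -802, 0]) chair();
translate([156, 315, 687]) door_frame();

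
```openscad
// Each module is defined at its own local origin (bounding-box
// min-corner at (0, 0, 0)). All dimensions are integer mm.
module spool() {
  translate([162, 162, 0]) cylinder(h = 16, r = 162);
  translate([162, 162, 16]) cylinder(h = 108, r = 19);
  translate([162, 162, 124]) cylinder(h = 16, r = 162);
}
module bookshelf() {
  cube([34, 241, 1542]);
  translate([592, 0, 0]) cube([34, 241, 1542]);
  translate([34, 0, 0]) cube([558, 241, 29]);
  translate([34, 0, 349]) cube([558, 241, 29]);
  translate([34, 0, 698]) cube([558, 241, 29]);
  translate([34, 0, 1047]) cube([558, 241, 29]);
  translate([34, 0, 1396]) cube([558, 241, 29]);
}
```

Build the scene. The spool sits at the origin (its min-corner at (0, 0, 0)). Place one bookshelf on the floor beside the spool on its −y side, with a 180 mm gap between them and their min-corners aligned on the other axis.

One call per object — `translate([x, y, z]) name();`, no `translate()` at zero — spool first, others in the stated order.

spool();
translate([0, -421, 0]) bookshelf();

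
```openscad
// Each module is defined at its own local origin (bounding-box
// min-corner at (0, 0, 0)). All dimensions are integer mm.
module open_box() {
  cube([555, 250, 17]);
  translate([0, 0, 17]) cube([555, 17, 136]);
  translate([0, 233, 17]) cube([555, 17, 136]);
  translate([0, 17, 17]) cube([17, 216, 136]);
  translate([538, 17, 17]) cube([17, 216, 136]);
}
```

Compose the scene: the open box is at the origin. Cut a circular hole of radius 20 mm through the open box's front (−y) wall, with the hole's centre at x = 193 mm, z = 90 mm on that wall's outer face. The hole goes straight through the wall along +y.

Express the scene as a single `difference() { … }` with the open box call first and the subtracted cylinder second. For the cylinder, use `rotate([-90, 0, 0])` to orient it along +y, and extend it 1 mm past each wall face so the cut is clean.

difference() {
  open_box();
  translate([193, -1, 90]) rotate([-90, 0, 0]) cylinder(h = 19, r = 20);
}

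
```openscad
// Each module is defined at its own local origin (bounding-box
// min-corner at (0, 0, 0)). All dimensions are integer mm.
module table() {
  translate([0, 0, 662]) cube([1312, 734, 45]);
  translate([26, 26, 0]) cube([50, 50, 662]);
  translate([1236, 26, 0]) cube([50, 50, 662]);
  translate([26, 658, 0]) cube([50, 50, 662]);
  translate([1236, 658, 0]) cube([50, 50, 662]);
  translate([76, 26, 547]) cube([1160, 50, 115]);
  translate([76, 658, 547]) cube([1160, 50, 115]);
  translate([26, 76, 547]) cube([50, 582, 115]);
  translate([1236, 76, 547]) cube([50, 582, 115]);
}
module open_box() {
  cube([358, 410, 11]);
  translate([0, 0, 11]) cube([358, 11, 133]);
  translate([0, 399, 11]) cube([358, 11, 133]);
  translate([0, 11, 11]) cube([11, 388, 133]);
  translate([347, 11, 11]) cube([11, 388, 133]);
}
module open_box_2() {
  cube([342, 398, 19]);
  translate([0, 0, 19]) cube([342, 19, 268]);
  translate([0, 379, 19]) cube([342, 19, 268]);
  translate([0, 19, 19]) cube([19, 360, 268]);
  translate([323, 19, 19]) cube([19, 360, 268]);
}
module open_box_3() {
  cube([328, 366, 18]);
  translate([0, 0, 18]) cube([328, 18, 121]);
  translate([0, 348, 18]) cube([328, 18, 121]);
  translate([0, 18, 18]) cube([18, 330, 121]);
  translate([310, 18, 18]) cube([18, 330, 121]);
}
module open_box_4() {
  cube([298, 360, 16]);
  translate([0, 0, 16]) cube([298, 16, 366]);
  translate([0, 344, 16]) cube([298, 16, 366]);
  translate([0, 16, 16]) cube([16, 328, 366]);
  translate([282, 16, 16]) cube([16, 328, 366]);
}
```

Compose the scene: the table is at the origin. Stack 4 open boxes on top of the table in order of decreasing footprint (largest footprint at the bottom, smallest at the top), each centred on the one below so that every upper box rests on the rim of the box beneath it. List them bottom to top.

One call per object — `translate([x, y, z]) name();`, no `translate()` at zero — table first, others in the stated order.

table();
translate([477, 162, 707]) open_box();
translate([485, 168, 851]) open_box_2();
translate([492, 184, 1138]) open_box_3();
translate([507, 187, 1277]) open_box_4();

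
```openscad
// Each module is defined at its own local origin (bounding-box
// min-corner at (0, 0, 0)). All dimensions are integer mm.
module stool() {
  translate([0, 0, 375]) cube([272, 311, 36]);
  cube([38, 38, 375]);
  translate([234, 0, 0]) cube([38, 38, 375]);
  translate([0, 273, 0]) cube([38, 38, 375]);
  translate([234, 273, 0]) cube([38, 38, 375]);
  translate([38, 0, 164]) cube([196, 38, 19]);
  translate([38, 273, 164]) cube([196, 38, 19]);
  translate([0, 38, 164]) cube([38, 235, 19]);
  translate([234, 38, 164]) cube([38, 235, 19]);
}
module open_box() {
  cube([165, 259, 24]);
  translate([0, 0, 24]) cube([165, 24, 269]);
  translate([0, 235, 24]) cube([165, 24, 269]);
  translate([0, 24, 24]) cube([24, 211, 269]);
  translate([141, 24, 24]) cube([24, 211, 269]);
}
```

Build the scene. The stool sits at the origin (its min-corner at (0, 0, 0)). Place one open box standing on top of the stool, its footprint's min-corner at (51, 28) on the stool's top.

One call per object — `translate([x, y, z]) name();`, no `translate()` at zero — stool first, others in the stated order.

stool();
translate([51, 28, 411]) open_box();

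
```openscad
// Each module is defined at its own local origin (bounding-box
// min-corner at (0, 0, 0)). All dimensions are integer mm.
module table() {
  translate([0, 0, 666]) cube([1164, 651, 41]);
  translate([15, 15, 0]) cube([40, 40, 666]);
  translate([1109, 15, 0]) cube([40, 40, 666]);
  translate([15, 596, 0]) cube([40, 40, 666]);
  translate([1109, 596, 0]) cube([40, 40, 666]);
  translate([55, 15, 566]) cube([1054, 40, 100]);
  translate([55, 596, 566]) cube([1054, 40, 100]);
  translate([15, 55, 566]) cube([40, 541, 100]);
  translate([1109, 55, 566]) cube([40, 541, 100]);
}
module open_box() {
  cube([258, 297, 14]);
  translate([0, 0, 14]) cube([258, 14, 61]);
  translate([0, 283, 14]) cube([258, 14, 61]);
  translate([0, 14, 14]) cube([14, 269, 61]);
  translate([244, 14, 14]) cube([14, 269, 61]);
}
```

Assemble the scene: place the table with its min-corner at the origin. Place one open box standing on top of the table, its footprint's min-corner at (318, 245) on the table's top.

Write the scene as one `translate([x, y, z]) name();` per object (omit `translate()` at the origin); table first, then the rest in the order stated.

table();
translate([318, 245, 707]) open_box();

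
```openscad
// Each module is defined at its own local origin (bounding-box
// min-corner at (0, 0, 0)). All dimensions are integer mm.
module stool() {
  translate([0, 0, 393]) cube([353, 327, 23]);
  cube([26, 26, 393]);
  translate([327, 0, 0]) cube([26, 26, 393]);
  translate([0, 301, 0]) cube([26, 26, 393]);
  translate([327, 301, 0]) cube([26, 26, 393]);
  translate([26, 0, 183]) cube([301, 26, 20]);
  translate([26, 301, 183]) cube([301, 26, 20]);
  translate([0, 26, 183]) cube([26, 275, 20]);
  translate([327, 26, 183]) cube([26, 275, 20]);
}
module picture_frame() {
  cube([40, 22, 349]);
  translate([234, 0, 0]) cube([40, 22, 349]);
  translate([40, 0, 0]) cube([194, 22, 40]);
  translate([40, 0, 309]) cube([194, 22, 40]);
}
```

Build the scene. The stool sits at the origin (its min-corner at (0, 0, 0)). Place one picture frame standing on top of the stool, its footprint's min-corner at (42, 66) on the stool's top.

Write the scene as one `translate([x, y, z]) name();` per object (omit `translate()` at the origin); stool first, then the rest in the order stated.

stool();
translate([42, 66, 416]) picture_frame();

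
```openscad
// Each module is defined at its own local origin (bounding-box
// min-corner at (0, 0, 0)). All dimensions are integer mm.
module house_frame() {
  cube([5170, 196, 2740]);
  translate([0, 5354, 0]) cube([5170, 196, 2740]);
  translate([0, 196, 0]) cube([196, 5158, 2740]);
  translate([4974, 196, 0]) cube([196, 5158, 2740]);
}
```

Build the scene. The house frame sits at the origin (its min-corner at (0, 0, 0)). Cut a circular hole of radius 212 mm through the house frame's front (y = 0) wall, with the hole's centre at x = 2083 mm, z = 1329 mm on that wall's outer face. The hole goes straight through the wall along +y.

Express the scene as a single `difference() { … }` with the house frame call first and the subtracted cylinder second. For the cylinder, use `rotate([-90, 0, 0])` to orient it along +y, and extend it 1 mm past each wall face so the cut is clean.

difference() {
  house_frame();
  translate([2083, -1, 1329]) rotate([-90, 0, 0]) cylinder(h = 198, r = 212);
}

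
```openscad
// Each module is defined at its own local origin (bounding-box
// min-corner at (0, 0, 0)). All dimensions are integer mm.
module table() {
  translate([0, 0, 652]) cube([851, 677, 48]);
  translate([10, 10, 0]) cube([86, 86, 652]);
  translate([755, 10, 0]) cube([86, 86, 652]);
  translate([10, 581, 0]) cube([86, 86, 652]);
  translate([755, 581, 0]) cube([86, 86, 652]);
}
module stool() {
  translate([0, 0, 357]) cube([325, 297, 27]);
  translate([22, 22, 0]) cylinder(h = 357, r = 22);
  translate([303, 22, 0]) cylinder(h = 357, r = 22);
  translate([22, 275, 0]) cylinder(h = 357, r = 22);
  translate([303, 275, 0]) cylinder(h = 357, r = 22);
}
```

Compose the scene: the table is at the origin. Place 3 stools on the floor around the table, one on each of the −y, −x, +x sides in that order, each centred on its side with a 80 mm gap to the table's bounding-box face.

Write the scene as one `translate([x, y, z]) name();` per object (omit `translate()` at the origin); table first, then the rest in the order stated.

table();
translate([263, -377, 0]) stool();
translate([-405, 190, 0]) stool();
translate([931, 190, 0]) stool();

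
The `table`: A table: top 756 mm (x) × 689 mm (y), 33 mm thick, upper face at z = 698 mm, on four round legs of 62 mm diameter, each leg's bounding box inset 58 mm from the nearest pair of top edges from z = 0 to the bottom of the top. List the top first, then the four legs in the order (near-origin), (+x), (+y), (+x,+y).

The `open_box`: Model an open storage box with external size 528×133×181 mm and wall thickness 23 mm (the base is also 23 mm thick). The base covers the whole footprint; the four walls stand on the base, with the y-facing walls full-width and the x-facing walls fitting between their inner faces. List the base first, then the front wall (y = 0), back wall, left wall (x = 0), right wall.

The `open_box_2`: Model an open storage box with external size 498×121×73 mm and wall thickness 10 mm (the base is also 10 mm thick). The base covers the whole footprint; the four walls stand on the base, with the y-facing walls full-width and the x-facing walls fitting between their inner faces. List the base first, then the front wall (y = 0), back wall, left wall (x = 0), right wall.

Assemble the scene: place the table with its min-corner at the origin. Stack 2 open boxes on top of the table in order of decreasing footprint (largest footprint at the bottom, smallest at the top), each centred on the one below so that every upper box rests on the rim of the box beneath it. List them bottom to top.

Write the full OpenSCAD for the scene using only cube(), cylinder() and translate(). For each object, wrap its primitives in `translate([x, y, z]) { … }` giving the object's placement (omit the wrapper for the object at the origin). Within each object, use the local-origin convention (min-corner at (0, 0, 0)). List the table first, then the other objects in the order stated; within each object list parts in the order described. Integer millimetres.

translate([0, 0, 665]) cube([756, 689, 33]);
translate([89, 89, 0]) cylinder(h = 665, r = 31);
translate([667, 89, 0]) cylinder(h = 665, r = 31);
translate([89, 600, 0]) cylinder(h = 665, r = 31);
translate([667, 600, 0]) cylinder(h = 665, r = 31);
translate([114, 278, 698]) {
  cube([528, 133, 23]);
  translate([0, 0, 23]) cube([528, 23, 158]);
  translate([0, 110, 23]) cube([528, 23, 158]);
  translate([0, 23, 23]) cube([23, 87, 158]);
  translate([505, 23, 23]) cube([23, 87, 158]);
}
translate([129, 284, 879]) {
  cube([498, 121, 10]);
  translate([0, 0, 10]) cube([498, 10, 63]);
  translate([0, 111, 10]) cube([498, 10, 63]);
  translate([0, 10, 10]) cube([10, 101, 63]);
  translate([488, 10, 10]) cube([10, 101, 63]);
}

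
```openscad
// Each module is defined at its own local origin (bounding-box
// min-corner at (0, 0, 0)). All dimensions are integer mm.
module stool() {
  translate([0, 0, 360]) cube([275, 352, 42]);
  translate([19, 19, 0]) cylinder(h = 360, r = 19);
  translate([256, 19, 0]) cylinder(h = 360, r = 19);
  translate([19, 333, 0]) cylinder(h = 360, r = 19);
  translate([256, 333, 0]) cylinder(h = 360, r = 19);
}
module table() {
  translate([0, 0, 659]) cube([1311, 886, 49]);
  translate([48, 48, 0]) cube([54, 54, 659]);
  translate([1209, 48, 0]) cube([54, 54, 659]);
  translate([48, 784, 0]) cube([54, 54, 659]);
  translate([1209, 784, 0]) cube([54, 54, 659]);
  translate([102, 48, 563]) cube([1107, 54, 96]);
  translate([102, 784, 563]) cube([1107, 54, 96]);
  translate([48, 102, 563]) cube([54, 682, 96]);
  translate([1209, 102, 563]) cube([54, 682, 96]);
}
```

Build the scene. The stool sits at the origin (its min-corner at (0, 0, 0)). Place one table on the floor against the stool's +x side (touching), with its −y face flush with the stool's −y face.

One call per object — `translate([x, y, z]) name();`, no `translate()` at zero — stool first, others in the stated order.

stool();
translate([275, 0, 0]) table();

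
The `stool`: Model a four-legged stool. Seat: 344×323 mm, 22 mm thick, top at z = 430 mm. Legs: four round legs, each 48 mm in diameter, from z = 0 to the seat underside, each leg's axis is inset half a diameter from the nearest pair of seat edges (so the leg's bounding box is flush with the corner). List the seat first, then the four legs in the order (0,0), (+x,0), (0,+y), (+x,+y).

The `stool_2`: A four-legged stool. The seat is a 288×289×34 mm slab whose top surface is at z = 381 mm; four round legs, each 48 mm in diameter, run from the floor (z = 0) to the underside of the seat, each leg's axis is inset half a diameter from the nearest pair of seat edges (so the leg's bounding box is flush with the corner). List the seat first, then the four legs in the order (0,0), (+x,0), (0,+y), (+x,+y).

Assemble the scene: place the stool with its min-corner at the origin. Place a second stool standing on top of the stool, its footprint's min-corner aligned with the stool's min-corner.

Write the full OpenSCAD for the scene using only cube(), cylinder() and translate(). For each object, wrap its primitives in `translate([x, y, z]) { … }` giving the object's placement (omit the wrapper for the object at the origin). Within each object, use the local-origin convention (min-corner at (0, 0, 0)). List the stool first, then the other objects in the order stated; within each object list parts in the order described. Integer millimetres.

translate([0, 0, 408]) cube([344, 323, 22]);
translate([24, 24, 0]) cylinder(h = 408, r = 24);
translate([320, 24, 0]) cylinder(h = 408, r = 24);
translate([24, 299, 0]) cylinder(h = 408, r = 24);
translate([320, 299, 0]) cylinder(h = 408, r = 24);
translate([0, 0, 430]) {
  translate([0, 0, 347]) cube([288, 289, 34]);
  translate([24, 24, 0]) cylinder(h = 347, r = 24);
  translate([264, 24, 0]) cylinder(h = 347, r = 24);
  translate([24, 265, 0]) cylinder(h = 347, r = 24);
  translate([264, 265, 0]) cylinder(h = 347, r = 24);
}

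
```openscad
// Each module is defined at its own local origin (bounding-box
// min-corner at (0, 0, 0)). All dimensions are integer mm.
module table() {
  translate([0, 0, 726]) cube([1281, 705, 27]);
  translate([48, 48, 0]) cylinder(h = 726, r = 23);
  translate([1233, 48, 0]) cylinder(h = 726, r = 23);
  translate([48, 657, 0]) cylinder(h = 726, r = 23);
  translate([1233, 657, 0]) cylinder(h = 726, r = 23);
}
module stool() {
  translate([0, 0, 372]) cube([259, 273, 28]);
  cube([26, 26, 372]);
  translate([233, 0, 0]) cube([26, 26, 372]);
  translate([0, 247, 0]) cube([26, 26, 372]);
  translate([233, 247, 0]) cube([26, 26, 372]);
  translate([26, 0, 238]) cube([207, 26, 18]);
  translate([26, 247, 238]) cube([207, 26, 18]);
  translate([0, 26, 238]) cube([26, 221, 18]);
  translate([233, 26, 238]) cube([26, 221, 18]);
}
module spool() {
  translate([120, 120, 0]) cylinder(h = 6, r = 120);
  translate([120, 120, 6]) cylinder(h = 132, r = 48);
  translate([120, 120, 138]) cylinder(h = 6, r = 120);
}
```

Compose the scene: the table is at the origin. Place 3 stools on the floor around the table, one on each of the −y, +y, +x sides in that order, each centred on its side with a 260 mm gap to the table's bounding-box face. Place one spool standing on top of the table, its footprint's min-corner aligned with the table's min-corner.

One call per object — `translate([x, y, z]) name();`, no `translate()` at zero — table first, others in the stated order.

table();
translate([511, -533, 0]) stool();
translate([511, 965, 0]) stool();
translate([1541, 216, 0]) stool();
translate([0, 0, 753]) spool();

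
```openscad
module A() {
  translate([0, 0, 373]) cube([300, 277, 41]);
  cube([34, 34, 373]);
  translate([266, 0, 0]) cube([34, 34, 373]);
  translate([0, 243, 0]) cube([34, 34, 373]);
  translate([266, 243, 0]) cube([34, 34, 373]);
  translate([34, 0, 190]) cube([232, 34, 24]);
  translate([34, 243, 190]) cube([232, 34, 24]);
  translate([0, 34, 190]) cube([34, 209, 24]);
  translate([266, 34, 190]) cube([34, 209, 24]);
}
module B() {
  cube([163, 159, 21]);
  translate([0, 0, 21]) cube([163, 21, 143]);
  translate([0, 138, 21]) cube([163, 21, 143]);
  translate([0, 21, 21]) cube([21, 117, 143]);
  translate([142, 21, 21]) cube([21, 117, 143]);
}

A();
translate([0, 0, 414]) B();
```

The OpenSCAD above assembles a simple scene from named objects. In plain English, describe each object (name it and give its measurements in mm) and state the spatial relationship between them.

A is a four-legged stool. The seat is a 300×277×41 mm slab whose top surface is at z = 414 mm; four square legs, each 34×34 mm in cross-section, run from the floor (z = 0) to the underside of the seat, each flush with a corner of the seat. Four stretchers, 34 mm wide and 24 mm tall, connect adjacent legs with their undersides at z = 190 mm, each running between the inner faces of the legs it joins and aligned with the legs' outer faces on the other axis.

B is an open storage box with external size 163×159×164 mm and wall thickness 21 mm (the base is also 21 mm thick). The base covers the whole footprint; the four walls stand on the base, with the y-facing walls full-width and the x-facing walls fitting between their inner faces.

The open box is on top of the stool.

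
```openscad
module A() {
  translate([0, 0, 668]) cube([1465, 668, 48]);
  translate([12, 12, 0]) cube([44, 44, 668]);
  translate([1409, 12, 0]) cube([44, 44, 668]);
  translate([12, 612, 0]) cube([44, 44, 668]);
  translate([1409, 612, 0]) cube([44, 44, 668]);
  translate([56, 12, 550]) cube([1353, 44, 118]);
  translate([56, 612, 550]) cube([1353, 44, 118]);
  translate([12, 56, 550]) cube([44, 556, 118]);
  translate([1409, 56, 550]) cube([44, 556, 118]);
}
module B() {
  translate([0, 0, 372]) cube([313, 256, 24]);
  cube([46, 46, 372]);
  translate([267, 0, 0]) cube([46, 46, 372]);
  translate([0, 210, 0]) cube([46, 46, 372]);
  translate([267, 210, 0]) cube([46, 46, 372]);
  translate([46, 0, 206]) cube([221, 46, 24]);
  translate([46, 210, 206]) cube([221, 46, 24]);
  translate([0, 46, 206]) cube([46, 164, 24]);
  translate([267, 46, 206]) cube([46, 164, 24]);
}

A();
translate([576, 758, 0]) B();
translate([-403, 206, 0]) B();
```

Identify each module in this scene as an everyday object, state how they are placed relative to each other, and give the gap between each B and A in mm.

A is a table. B is a stool. Two stools sit around the table at the +y, −x sides. The gap between each stool and the table is 90 mm.

Each stool's nearest face is 90 mm from the table's bounding box.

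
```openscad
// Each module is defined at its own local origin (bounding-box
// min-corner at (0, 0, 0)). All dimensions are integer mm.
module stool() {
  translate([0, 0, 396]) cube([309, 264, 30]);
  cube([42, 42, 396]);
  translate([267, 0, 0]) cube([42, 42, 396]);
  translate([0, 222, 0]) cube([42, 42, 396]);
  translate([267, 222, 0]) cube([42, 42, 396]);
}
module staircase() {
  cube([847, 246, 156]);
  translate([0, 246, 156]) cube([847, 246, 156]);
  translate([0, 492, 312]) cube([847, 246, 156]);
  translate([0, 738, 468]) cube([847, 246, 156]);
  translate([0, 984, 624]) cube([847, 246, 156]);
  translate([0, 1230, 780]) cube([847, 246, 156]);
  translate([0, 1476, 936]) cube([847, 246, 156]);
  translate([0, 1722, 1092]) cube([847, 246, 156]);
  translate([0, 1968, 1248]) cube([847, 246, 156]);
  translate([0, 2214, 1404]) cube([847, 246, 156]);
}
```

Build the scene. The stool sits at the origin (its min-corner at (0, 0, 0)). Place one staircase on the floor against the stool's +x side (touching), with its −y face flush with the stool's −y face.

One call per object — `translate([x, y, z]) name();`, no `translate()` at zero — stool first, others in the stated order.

stool();
translate([309, 0, 0]) staircase();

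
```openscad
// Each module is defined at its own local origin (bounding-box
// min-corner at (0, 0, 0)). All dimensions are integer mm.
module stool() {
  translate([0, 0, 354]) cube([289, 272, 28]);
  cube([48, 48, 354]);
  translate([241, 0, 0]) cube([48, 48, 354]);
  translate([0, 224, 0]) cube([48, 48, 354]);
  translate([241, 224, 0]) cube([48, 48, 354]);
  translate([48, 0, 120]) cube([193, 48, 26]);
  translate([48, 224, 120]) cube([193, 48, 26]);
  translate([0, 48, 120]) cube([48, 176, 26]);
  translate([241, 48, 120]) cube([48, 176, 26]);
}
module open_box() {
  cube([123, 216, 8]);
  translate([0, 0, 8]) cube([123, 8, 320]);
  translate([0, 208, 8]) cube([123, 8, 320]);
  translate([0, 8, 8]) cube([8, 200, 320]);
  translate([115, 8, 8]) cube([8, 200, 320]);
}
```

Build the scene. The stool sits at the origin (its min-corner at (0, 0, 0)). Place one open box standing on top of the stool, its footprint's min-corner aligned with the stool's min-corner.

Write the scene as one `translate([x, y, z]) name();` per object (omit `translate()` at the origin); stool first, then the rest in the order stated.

stool();
translate([0, 0, 382]) open_box();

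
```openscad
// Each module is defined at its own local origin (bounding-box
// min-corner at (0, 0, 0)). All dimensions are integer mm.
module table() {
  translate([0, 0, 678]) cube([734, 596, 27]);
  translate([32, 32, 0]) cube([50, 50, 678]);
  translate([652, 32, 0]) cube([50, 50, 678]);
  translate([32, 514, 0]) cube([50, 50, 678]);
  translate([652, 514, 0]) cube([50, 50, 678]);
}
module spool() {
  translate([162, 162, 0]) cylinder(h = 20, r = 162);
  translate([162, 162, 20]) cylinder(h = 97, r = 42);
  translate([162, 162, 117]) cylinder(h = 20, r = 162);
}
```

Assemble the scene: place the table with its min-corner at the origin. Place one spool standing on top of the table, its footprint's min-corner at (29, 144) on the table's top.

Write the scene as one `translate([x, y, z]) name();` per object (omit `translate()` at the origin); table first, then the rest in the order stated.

table();
translate([29, 144, 705]) spool();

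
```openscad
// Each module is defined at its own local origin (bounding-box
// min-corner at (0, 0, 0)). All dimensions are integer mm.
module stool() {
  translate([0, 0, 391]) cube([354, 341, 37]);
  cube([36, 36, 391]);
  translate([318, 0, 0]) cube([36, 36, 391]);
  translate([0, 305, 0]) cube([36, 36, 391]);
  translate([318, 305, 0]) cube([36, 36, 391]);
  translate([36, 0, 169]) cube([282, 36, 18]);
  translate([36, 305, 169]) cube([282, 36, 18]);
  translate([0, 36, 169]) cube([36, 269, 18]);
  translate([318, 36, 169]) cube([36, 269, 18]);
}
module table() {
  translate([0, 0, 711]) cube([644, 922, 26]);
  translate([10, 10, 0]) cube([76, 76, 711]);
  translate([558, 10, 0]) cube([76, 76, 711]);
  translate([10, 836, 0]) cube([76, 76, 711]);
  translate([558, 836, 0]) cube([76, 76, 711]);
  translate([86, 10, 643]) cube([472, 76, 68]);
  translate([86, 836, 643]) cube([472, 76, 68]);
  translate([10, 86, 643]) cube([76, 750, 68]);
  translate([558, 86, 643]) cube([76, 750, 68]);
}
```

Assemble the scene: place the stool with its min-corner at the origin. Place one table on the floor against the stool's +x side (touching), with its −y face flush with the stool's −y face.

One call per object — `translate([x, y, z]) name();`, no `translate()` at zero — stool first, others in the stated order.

stool();
translate([354, 0, 0]) table();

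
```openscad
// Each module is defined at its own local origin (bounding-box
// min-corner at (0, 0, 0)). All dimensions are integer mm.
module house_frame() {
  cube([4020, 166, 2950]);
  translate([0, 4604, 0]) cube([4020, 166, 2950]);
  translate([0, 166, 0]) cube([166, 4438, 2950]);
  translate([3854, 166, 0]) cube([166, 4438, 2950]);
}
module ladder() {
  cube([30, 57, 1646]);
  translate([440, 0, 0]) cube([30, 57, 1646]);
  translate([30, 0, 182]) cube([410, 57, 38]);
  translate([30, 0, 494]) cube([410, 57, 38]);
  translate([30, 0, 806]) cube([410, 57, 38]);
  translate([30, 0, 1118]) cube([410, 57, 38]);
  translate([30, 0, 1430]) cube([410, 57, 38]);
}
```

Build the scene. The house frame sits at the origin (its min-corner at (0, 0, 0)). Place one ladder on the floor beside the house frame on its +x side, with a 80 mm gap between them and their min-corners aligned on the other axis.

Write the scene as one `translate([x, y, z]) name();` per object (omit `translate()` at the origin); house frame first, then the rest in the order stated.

house_frame();
translate([4100, 0, 0]) ladder();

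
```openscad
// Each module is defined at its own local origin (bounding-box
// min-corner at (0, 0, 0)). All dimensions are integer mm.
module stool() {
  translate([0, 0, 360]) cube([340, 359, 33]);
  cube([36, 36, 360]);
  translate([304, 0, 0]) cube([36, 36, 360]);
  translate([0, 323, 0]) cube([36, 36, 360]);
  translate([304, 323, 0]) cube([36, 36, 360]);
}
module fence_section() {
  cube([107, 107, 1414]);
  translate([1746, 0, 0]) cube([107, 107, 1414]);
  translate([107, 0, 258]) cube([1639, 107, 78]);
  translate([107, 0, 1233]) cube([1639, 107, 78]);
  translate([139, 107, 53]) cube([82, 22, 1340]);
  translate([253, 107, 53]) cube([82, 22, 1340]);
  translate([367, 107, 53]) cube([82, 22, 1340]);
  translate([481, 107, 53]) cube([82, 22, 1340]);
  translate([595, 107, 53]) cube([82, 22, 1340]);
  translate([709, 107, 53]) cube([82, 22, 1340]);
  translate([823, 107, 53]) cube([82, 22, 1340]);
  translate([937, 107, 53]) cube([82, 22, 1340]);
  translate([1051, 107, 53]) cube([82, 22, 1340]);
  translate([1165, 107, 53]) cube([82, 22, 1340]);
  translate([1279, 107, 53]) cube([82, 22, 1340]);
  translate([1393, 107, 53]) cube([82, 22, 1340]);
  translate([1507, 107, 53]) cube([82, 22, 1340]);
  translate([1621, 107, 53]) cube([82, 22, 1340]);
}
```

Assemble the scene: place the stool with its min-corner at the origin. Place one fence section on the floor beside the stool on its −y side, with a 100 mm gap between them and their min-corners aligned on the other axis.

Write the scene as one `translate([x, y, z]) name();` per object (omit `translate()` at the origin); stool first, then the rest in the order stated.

stool();
translate([0, -229, 0]) fence_section();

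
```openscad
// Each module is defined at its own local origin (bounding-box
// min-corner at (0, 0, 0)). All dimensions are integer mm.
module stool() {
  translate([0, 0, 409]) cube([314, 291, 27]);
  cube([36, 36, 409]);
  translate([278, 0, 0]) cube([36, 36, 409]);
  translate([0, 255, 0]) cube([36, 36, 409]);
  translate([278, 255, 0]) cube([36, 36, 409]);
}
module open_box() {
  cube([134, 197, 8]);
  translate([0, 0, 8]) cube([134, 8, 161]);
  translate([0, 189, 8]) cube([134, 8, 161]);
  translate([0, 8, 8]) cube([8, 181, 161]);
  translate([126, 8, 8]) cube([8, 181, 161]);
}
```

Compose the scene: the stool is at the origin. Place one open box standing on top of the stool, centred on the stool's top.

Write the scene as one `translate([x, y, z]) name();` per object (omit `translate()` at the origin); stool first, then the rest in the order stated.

stool();
translate([90, 47, 436]) open_box();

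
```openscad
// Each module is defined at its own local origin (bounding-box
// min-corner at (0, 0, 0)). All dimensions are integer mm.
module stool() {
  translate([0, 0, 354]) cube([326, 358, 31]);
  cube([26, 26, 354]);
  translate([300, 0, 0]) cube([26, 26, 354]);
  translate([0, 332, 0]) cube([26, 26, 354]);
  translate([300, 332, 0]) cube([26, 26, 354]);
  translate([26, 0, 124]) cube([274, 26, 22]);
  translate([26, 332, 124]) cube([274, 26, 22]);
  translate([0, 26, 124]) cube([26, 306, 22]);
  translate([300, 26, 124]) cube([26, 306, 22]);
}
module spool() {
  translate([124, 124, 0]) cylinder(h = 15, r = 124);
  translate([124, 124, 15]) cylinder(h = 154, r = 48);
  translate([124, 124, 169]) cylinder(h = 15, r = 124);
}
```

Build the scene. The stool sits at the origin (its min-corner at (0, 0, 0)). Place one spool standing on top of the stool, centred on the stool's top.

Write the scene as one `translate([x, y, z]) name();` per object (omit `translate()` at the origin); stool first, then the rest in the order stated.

stool();
translate([39, 55, 385]) spool();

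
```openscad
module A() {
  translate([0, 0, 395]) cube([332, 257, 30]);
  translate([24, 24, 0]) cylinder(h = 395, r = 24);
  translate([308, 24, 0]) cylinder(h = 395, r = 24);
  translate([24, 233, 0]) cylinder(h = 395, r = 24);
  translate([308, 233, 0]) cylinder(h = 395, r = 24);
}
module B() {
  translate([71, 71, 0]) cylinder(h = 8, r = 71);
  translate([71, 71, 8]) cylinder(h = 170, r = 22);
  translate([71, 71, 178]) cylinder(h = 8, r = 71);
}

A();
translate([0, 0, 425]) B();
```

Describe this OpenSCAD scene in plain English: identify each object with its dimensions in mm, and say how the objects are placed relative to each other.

A is a four-legged stool. The seat is 332×257 mm, 30 mm thick, top at z = 425 mm. It stands on four round legs, each 48 mm in diameter, from z = 0 to the seat underside, each leg's axis is inset half a diameter from the nearest pair of seat edges (so the leg's bounding box is flush with the corner).

B is a spool: two coaxial disc flanges of radius 71 mm and thickness 8 mm, joined by a core cylinder of radius 22 mm and height 170 mm. The lower flange rests on z = 0 and the three cylinders share a vertical axis.

The spool is on top of the stool.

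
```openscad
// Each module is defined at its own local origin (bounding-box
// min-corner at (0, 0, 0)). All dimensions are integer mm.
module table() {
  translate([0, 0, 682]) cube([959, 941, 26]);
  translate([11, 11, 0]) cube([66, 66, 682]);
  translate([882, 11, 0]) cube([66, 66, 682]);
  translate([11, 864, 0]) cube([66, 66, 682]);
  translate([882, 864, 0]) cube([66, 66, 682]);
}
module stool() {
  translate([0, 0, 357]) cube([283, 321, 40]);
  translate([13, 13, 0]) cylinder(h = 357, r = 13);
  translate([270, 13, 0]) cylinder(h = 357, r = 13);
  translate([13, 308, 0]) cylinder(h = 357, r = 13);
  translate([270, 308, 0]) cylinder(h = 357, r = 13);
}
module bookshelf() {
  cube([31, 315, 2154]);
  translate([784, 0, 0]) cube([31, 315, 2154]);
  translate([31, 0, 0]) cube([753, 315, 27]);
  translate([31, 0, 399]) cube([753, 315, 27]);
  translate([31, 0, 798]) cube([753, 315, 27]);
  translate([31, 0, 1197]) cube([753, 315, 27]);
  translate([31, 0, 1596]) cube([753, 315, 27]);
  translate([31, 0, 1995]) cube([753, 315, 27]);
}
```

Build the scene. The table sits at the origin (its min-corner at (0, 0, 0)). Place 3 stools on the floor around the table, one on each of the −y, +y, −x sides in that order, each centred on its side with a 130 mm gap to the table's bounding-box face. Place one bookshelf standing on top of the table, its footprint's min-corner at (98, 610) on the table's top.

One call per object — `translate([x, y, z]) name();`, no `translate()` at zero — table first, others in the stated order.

table();
translate([338, -451, 0]) stool();
translate([338, 1071, 0]) stool();
translate([-413, 310, 0]) stool();
translate([98, 610, 708]) bookshelf();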